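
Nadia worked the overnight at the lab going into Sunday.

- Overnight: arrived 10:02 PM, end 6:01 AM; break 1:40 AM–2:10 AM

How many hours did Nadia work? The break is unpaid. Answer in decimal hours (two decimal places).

7.48 hours

Overnight: 10:02 PM → midnight = 1 h 58 min; midnight → 6:01 AM = 6 h 1 min; span 7 h 59 min; less 30 min break → 7 h 29 min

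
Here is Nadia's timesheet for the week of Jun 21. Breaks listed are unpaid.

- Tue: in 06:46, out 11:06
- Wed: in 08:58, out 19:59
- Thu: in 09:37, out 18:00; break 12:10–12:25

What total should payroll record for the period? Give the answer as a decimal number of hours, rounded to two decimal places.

Tue: 06:46–11:06 = 4 h 20 min
Wed: 08:58–19:59 = 11 h 1 min
Thu: 09:37–18:00 = 8 h 23 min; less 15 min break → 8 h 8 min
Total: 4 h 20 min + 11 h 1 min + 8 h 8 min = 23 h 29 min.

23.48 hours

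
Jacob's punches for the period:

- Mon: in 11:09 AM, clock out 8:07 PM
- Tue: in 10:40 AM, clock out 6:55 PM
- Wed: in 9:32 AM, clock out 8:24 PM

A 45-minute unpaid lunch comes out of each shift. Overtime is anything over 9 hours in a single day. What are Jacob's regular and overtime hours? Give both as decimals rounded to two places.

Regular 24.72 hours, overtime 1.12 hours

Mon: 11:09 AM–8:07 PM = 8 h 58 min; less 45 min break → 8 h 13 min
Tue: 10:40 AM–6:55 PM = 8 h 15 min; less 45 min break → 7 h 30 min
Wed: 9:32 AM–8:24 PM = 10 h 52 min; less 45 min break → 10 h 7 min
Mon reg 8 h 13 min / OT 0 h 0 min; Tue reg 7 h 30 min / OT 0 h 0 min; Wed reg 9 h 0 min / OT 1 h 7 min.
Totals: regular 24 h 43 min, overtime 1 h 7 min.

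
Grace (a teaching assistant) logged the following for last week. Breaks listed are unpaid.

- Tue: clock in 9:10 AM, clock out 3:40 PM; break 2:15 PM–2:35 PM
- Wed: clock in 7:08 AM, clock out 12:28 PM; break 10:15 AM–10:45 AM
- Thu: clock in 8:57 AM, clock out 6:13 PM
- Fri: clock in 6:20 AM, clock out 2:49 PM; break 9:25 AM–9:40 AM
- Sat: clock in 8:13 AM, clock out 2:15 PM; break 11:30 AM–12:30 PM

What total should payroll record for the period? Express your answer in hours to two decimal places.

Tue: 9:10 AM–3:40 PM = 6 h 30 min; less 20 min break → 6 h 10 min
Wed: 7:08 AM–12:28 PM = 5 h 20 min; less 30 min break → 4 h 50 min
Thu: 8:57 AM–6:13 PM = 9 h 16 min
Fri: 6:20 AM–2:49 PM = 8 h 29 min; less 15 min break → 8 h 14 min
Sat: 8:13 AM–2:15 PM = 6 h 2 min; less 60 min break → 5 h 2 min
Total: 6 h 10 min + 4 h 50 min + 9 h 16 min + 8 h 14 min + 5 h 2 min = 33 h 32 min.

33.53 hours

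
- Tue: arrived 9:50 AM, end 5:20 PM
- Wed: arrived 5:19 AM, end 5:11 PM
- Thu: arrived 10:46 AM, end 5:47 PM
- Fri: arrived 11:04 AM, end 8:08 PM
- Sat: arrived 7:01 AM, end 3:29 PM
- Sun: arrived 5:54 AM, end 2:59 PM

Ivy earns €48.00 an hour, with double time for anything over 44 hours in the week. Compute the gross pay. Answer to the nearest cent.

Tue: 9:50 AM–5:20 PM = 7 h 30 min
Wed: 5:19 AM–5:11 PM = 11 h 52 min
Thu: 10:46 AM–5:47 PM = 7 h 1 min
Fri: 11:04 AM–8:08 PM = 9 h 4 min
Sat: 7:01 AM–3:29 PM = 8 h 28 min
Sun: 5:54 AM–2:59 PM = 9 h 5 min
Total worked: 53 h 0 min = 3180 min.
Regular 44 h 0 min = 2640 min at €48.00/h; overtime 9 h 0 min = 540 min at €96.00/h.
Pay = (2640 × €48.00 + 540 × €96.00) ÷ 60 = €2976.00.

€2976.00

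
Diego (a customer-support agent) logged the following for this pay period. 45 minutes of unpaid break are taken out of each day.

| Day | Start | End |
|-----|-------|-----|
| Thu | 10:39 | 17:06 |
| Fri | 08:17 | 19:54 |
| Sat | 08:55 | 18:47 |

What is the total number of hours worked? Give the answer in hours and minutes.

25 h 41 min

Thu: 10:39–17:06 = 6 h 27 min; less 45 min break → 5 h 42 min
Fri: 08:17–19:54 = 11 h 37 min; less 45 min break → 10 h 52 min
Sat: 08:55–18:47 = 9 h 52 min; less 45 min break → 9 h 7 min
Total: 5 h 42 min + 10 h 52 min + 9 h 7 min = 25 h 41 min.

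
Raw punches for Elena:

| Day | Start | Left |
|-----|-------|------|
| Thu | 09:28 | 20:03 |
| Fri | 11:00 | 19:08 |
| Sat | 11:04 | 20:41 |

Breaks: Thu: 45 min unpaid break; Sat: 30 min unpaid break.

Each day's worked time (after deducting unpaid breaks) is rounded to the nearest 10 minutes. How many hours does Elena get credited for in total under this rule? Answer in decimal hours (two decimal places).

Thu: 09:28–20:03 = 10 h 35 min − 45 min = 9 h 50 min → rounds to 9 h 50 min
Fri: 11:00–19:08 = 8 h 8 min → rounds to 8 h 10 min
Sat: 11:04–20:41 = 9 h 37 min − 30 min = 9 h 7 min → rounds to 9 h 10 min
Total credited: 27 h 10 min.

27.17 hours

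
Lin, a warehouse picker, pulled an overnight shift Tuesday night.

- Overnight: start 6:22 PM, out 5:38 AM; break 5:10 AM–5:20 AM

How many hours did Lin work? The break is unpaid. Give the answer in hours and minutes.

11 h 6 min

Overnight: 6:22 PM → midnight = 5 h 38 min; midnight → 5:38 AM = 5 h 38 min; span 11 h 16 min; less 10 min break → 11 h 6 min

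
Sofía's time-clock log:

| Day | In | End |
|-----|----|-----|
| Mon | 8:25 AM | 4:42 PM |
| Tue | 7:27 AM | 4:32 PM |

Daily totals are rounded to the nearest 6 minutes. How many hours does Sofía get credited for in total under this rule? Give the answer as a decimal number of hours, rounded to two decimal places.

17.40 hours

Mon: 8:25 AM–4:42 PM = 8 h 17 min → rounds to 8 h 18 min
Tue: 7:27 AM–4:32 PM = 9 h 5 min → rounds to 9 h 6 min
Total credited: 17 h 24 min.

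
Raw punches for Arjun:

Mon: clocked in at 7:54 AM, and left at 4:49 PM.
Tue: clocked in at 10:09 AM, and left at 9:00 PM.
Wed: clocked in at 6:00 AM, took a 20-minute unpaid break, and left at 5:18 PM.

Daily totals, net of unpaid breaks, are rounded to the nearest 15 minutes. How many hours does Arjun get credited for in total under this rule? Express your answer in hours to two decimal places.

Mon: 7:54 AM–4:49 PM = 8 h 55 min → rounds to 9 h 0 min
Tue: 10:09 AM–9:00 PM = 10 h 51 min → rounds to 10 h 45 min
Wed: 6:00 AM–5:18 PM = 11 h 18 min − 20 min = 10 h 58 min → rounds to 11 h 0 min
Total credited: 30 h 45 min.

30.75 hours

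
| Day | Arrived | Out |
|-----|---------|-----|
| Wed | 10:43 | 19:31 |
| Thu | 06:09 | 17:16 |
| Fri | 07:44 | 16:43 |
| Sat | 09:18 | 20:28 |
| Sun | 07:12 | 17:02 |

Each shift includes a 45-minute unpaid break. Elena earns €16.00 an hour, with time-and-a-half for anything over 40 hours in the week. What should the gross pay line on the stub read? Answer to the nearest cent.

€787.60

Wed: 10:43–19:31 = 8 h 48 min; less 45 min break → 8 h 3 min
Thu: 06:09–17:16 = 11 h 7 min; less 45 min break → 10 h 22 min
Fri: 07:44–16:43 = 8 h 59 min; less 45 min break → 8 h 14 min
Sat: 09:18–20:28 = 11 h 10 min; less 45 min break → 10 h 25 min
Sun: 07:12–17:02 = 9 h 50 min; less 45 min break → 9 h 5 min
Total worked: 46 h 9 min = 2769 min.
Regular 40 h 0 min = 2400 min at €16.00/h; overtime 6 h 9 min = 369 min at €24.00/h.
Pay = (2400 × €16.00 + 369 × €24.00) ÷ 60 = €787.60.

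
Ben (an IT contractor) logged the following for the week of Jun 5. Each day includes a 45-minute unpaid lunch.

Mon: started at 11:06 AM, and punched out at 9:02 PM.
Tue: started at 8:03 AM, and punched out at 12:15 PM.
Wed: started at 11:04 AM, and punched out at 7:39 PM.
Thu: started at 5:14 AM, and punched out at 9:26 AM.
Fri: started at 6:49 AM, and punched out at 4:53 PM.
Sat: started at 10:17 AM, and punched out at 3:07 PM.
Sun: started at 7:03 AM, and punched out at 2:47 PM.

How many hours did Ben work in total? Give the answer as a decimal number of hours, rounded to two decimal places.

Mon: 11:06 AM–9:02 PM = 9 h 56 min; less 45 min break → 9 h 11 min
Tue: 8:03 AM–12:15 PM = 4 h 12 min; less 45 min break → 3 h 27 min
Wed: 11:04 AM–7:39 PM = 8 h 35 min; less 45 min break → 7 h 50 min
Thu: 5:14 AM–9:26 AM = 4 h 12 min; less 45 min break → 3 h 27 min
Fri: 6:49 AM–4:53 PM = 10 h 4 min; less 45 min break → 9 h 19 min
Sat: 10:17 AM–3:07 PM = 4 h 50 min; less 45 min break → 4 h 5 min
Sun: 7:03 AM–2:47 PM = 7 h 44 min; less 45 min break → 6 h 59 min
Total: 9 h 11 min + 3 h 27 min + 7 h 50 min + 3 h 27 min + 9 h 19 min + 4 h 5 min + 6 h 59 min = 44 h 18 min.

44.30 hours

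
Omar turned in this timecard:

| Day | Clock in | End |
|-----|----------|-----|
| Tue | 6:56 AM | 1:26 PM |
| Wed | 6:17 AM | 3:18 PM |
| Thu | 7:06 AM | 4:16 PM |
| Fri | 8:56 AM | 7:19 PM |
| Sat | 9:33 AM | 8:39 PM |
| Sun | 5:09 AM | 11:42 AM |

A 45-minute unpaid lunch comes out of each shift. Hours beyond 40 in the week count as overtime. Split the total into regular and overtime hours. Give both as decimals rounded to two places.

Regular 40.00 hours, overtime 8.22 hours

Tue: 6:56 AM–1:26 PM = 6 h 30 min; less 45 min break → 5 h 45 min
Wed: 6:17 AM–3:18 PM = 9 h 1 min; less 45 min break → 8 h 16 min
Thu: 7:06 AM–4:16 PM = 9 h 10 min; less 45 min break → 8 h 25 min
Fri: 8:56 AM–7:19 PM = 10 h 23 min; less 45 min break → 9 h 38 min
Sat: 9:33 AM–8:39 PM = 11 h 6 min; less 45 min break → 10 h 21 min
Sun: 5:09 AM–11:42 AM = 6 h 33 min; less 45 min break → 5 h 48 min
Total worked: 48 h 13 min = 48.22 h.
Threshold 40 h → overtime 8 h 13 min, regular 40 h 0 min.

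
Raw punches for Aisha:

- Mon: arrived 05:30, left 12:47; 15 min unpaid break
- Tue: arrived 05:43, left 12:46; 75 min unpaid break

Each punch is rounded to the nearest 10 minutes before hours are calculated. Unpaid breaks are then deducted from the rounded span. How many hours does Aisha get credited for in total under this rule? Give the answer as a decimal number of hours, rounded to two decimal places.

13.00 hours

Mon: in 05:30→05:30, out 12:47→12:50; 7 h 20 min − 15 min = 7 h 5 min
Tue: in 05:43→05:40, out 12:46→12:50; 7 h 10 min − 75 min = 5 h 55 min
Total credited: 13 h 0 min.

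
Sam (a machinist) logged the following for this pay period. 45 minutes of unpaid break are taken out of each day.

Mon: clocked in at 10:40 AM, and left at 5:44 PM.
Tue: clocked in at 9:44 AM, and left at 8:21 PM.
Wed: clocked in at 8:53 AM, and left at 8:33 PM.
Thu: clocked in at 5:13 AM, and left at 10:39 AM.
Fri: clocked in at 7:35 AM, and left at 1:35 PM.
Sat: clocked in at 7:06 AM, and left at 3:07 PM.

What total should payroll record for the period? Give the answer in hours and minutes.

Mon: 10:40 AM–5:44 PM = 7 h 4 min; less 45 min break → 6 h 19 min
Tue: 9:44 AM–8:21 PM = 10 h 37 min; less 45 min break → 9 h 52 min
Wed: 8:53 AM–8:33 PM = 11 h 40 min; less 45 min break → 10 h 55 min
Thu: 5:13 AM–10:39 AM = 5 h 26 min; less 45 min break → 4 h 41 min
Fri: 7:35 AM–1:35 PM = 6 h 0 min; less 45 min break → 5 h 15 min
Sat: 7:06 AM–3:07 PM = 8 h 1 min; less 45 min break → 7 h 16 min
Total: 6 h 19 min + 9 h 52 min + 10 h 55 min + 4 h 41 min + 5 h 15 min + 7 h 16 min = 44 h 18 min.

44 h 18 min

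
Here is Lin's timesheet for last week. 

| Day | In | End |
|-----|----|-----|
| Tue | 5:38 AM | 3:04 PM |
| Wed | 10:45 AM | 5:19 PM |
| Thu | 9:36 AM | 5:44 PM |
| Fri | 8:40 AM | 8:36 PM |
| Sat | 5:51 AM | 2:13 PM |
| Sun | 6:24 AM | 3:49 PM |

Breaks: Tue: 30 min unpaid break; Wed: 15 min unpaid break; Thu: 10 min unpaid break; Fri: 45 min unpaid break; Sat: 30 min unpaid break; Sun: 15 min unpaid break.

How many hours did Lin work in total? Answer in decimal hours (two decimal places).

51.43 hours

Tue: 5:38 AM–3:04 PM = 9 h 26 min; less 30 min break → 8 h 56 min
Wed: 10:45 AM–5:19 PM = 6 h 34 min; less 15 min break → 6 h 19 min
Thu: 9:36 AM–5:44 PM = 8 h 8 min; less 10 min break → 7 h 58 min
Fri: 8:40 AM–8:36 PM = 11 h 56 min; less 45 min break → 11 h 11 min
Sat: 5:51 AM–2:13 PM = 8 h 22 min; less 30 min break → 7 h 52 min
Sun: 6:24 AM–3:49 PM = 9 h 25 min; less 15 min break → 9 h 10 min
Total: 8 h 56 min + 6 h 19 min + 7 h 58 min + 11 h 11 min + 7 h 52 min + 9 h 10 min = 51 h 26 min.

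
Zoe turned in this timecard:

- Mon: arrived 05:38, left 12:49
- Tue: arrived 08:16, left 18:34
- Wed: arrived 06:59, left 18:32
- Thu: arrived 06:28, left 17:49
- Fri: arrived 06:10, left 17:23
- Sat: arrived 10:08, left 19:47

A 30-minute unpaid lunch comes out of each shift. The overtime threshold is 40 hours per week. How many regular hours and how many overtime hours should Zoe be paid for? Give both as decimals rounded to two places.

Regular 40.00 hours, overtime 18.25 hours

Mon: 05:38–12:49 = 7 h 11 min; less 30 min break → 6 h 41 min
Tue: 08:16–18:34 = 10 h 18 min; less 30 min break → 9 h 48 min
Wed: 06:59–18:32 = 11 h 33 min; less 30 min break → 11 h 3 min
Thu: 06:28–17:49 = 11 h 21 min; less 30 min break → 10 h 51 min
Fri: 06:10–17:23 = 11 h 13 min; less 30 min break → 10 h 43 min
Sat: 10:08–19:47 = 9 h 39 min; less 30 min break → 9 h 9 min
Total worked: 58 h 15 min = 58.25 h.
Threshold 40 h → overtime 18 h 15 min, regular 40 h 0 min.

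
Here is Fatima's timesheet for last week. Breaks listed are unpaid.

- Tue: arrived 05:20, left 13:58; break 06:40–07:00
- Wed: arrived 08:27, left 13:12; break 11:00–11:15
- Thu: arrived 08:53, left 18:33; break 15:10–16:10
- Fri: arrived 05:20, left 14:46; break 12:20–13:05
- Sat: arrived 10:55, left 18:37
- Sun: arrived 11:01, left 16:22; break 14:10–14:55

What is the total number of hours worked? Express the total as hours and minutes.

42 h 27 min

Tue: 05:20–13:58 = 8 h 38 min; less 20 min break → 8 h 18 min
Wed: 08:27–13:12 = 4 h 45 min; less 15 min break → 4 h 30 min
Thu: 08:53–18:33 = 9 h 40 min; less 60 min break → 8 h 40 min
Fri: 05:20–14:46 = 9 h 26 min; less 45 min break → 8 h 41 min
Sat: 10:55–18:37 = 7 h 42 min
Sun: 11:01–16:22 = 5 h 21 min; less 45 min break → 4 h 36 min
Total: 8 h 18 min + 4 h 30 min + 8 h 40 min + 8 h 41 min + 7 h 42 min + 4 h 36 min = 42 h 27 min.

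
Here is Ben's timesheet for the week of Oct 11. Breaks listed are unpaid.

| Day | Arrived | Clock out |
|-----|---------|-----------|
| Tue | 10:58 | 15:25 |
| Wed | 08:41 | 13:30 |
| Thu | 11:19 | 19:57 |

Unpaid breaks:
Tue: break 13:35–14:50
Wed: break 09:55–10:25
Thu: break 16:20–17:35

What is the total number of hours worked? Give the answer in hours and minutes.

14 h 54 min

Tue: 10:58–15:25 = 4 h 27 min; less 75 min break → 3 h 12 min
Wed: 08:41–13:30 = 4 h 49 min; less 30 min break → 4 h 19 min
Thu: 11:19–19:57 = 8 h 38 min; less 75 min break → 7 h 23 min
Total: 3 h 12 min + 4 h 19 min + 7 h 23 min = 14 h 54 min.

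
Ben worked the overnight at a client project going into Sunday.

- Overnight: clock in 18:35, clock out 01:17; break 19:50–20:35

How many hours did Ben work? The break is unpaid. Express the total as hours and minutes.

5 h 57 min

Overnight: 18:35 → midnight = 5 h 25 min; midnight → 01:17 = 1 h 17 min; span 6 h 42 min; less 45 min break → 5 h 57 min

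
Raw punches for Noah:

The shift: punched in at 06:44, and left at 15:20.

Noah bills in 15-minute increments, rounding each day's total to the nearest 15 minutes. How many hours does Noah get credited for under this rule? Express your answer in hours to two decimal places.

The shift: 06:44–15:20 = 8 h 36 min → rounds to 8 h 30 min

8.50 hours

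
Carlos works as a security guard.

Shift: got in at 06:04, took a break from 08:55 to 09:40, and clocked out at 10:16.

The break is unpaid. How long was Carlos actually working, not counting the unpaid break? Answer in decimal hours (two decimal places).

3.45 hours

Shift: 06:04–10:16 = 4 h 12 min; less 45 min break → 3 h 27 min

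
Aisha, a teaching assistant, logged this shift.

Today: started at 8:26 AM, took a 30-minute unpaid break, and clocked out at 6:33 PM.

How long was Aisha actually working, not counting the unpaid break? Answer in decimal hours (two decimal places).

9.62 hours

Today: 8:26 AM–6:33 PM = 10 h 7 min; less 30 min break → 9 h 37 min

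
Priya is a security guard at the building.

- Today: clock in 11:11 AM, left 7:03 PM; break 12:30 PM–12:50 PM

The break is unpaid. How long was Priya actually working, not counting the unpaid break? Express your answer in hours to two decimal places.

7.53 hours

Today: 11:11 AM–7:03 PM = 7 h 52 min; less 20 min break → 7 h 32 min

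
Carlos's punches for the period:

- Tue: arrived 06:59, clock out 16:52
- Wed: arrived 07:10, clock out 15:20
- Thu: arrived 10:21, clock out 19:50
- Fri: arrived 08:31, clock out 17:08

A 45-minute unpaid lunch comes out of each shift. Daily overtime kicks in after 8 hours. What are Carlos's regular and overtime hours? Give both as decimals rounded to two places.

Regular 31.28 hours, overtime 1.87 hours

Tue: 06:59–16:52 = 9 h 53 min; less 45 min break → 9 h 8 min
Wed: 07:10–15:20 = 8 h 10 min; less 45 min break → 7 h 25 min
Thu: 10:21–19:50 = 9 h 29 min; less 45 min break → 8 h 44 min
Fri: 08:31–17:08 = 8 h 37 min; less 45 min break → 7 h 52 min
Tue reg 8 h 0 min / OT 1 h 8 min; Wed reg 7 h 25 min / OT 0 h 0 min; Thu reg 8 h 0 min / OT 0 h 44 min; Fri reg 7 h 52 min / OT 0 h 0 min.
Totals: regular 31 h 17 min, overtime 1 h 52 min.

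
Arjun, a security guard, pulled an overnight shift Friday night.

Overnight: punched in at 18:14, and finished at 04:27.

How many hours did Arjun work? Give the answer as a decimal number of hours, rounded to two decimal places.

Overnight: 18:14 → midnight = 5 h 46 min; midnight → 04:27 = 4 h 27 min; span 10 h 13 min

10.22 hours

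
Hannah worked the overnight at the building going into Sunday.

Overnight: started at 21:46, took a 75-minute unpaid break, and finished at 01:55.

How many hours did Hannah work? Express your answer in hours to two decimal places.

2.90 hours

Overnight: 21:46 → midnight = 2 h 14 min; midnight → 01:55 = 1 h 55 min; span 4 h 9 min; less 75 min break → 2 h 54 min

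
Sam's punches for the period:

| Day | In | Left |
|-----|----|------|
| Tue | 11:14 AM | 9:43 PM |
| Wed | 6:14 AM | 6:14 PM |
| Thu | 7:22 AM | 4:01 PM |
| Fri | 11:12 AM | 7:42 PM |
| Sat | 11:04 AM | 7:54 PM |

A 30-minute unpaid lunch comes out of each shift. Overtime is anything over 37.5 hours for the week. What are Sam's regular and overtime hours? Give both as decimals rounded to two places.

Regular 37.50 hours, overtime 8.47 hours

Tue: 11:14 AM–9:43 PM = 10 h 29 min; less 30 min break → 9 h 59 min
Wed: 6:14 AM–6:14 PM = 12 h 0 min; less 30 min break → 11 h 30 min
Thu: 7:22 AM–4:01 PM = 8 h 39 min; less 30 min break → 8 h 9 min
Fri: 11:12 AM–7:42 PM = 8 h 30 min; less 30 min break → 8 h 0 min
Sat: 11:04 AM–7:54 PM = 8 h 50 min; less 30 min break → 8 h 20 min
Total worked: 45 h 58 min = 45.97 h.
Threshold 37.5 h → overtime 8 h 28 min, regular 37 h 30 min.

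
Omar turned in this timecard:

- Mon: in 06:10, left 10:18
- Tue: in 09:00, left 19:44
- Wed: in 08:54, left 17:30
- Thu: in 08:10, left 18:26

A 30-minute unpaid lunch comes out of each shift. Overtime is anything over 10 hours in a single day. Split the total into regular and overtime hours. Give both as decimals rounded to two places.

Regular 31.50 hours, overtime 0.23 hours

Mon: 06:10–10:18 = 4 h 8 min; less 30 min break → 3 h 38 min
Tue: 09:00–19:44 = 10 h 44 min; less 30 min break → 10 h 14 min
Wed: 08:54–17:30 = 8 h 36 min; less 30 min break → 8 h 6 min
Thu: 08:10–18:26 = 10 h 16 min; less 30 min break → 9 h 46 min
Mon reg 3 h 38 min / OT 0 h 0 min; Tue reg 10 h 0 min / OT 0 h 14 min; Wed reg 8 h 6 min / OT 0 h 0 min; Thu reg 9 h 46 min / OT 0 h 0 min.
Totals: regular 31 h 30 min, overtime 0 h 14 min.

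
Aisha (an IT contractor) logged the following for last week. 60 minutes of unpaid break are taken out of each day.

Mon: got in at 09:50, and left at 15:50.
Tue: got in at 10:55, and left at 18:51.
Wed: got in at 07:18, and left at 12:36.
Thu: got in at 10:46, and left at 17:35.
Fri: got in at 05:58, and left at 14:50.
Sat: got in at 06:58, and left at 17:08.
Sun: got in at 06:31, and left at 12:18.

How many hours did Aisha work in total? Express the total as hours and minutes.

43 h 52 min

Mon: 09:50–15:50 = 6 h 0 min; less 60 min break → 5 h 0 min
Tue: 10:55–18:51 = 7 h 56 min; less 60 min break → 6 h 56 min
Wed: 07:18–12:36 = 5 h 18 min; less 60 min break → 4 h 18 min
Thu: 10:46–17:35 = 6 h 49 min; less 60 min break → 5 h 49 min
Fri: 05:58–14:50 = 8 h 52 min; less 60 min break → 7 h 52 min
Sat: 06:58–17:08 = 10 h 10 min; less 60 min break → 9 h 10 min
Sun: 06:31–12:18 = 5 h 47 min; less 60 min break → 4 h 47 min
Total: 5 h 0 min + 6 h 56 min + 4 h 18 min + 5 h 49 min + 7 h 52 min + 9 h 10 min + 4 h 47 min = 43 h 52 min.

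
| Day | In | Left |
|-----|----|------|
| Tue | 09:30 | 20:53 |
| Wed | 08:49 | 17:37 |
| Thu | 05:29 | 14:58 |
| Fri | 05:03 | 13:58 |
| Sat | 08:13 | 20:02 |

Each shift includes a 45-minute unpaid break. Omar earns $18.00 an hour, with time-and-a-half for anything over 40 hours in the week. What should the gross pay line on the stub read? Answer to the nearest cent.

Tue: 09:30–20:53 = 11 h 23 min; less 45 min break → 10 h 38 min
Wed: 08:49–17:37 = 8 h 48 min; less 45 min break → 8 h 3 min
Thu: 05:29–14:58 = 9 h 29 min; less 45 min break → 8 h 44 min
Fri: 05:03–13:58 = 8 h 55 min; less 45 min break → 8 h 10 min
Sat: 08:13–20:02 = 11 h 49 min; less 45 min break → 11 h 4 min
Total worked: 46 h 39 min = 2799 min.
Regular 40 h 0 min = 2400 min at $18.00/h; overtime 6 h 39 min = 399 min at $27.00/h.
Pay = (2400 × $18.00 + 399 × $27.00) ÷ 60 = $899.55.

$899.55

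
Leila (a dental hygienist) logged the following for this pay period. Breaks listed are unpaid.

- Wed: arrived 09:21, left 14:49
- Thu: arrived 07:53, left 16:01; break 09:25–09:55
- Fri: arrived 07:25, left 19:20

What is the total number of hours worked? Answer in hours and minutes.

25 h 1 min

Wed: 09:21–14:49 = 5 h 28 min
Thu: 07:53–16:01 = 8 h 8 min; less 30 min break → 7 h 38 min
Fri: 07:25–19:20 = 11 h 55 min
Total: 5 h 28 min + 7 h 38 min + 11 h 55 min = 25 h 1 min.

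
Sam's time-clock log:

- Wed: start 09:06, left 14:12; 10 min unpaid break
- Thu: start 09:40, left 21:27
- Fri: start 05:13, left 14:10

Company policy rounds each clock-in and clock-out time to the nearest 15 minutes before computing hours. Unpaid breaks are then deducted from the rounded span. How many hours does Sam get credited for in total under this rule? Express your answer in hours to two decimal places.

25.83 hours

Wed: in 09:06→09:00, out 14:12→14:15; 5 h 15 min − 10 min = 5 h 5 min
Thu: in 09:40→09:45, out 21:27→21:30; 11 h 45 min
Fri: in 05:13→05:15, out 14:10→14:15; 9 h 0 min
Total credited: 25 h 50 min.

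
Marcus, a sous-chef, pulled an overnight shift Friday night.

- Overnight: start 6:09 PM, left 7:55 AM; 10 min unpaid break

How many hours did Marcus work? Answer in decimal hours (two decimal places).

Overnight: 6:09 PM → midnight = 5 h 51 min; midnight → 7:55 AM = 7 h 55 min; span 13 h 46 min; less 10 min break → 13 h 36 min

13.60 hours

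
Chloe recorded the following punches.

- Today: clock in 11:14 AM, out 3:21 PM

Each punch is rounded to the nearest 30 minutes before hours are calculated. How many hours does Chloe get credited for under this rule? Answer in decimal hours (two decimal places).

Today: in 11:14 AM→11:00 AM, out 3:21 PM→3:30 PM; 4 h 30 min

4.50 hours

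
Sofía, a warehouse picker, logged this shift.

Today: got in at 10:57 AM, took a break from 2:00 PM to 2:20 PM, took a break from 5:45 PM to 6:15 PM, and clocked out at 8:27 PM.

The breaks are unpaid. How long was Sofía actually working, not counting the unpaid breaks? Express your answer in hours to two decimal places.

Today: 10:57 AM–8:27 PM = 9 h 30 min; less 50 min break → 8 h 40 min

8.67 hours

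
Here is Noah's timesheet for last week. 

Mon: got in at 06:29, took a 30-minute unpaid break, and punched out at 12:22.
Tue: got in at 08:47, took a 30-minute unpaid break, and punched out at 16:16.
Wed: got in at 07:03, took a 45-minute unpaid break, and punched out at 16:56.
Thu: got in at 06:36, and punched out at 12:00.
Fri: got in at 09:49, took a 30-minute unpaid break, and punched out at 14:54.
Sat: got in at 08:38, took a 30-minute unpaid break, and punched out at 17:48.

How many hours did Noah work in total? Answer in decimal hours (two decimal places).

40.15 hours

Mon: 06:29–12:22 = 5 h 53 min; less 30 min break → 5 h 23 min
Tue: 08:47–16:16 = 7 h 29 min; less 30 min break → 6 h 59 min
Wed: 07:03–16:56 = 9 h 53 min; less 45 min break → 9 h 8 min
Thu: 06:36–12:00 = 5 h 24 min
Fri: 09:49–14:54 = 5 h 5 min; less 30 min break → 4 h 35 min
Sat: 08:38–17:48 = 9 h 10 min; less 30 min break → 8 h 40 min
Total: 5 h 23 min + 6 h 59 min + 9 h 8 min + 5 h 24 min + 4 h 35 min + 8 h 40 min = 40 h 9 min.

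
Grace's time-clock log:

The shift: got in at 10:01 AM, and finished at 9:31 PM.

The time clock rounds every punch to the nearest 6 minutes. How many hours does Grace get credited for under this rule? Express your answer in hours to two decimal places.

11.50 hours

The shift: in 10:01 AM→10:00 AM, out 9:31 PM→9:30 PM; 11 h 30 min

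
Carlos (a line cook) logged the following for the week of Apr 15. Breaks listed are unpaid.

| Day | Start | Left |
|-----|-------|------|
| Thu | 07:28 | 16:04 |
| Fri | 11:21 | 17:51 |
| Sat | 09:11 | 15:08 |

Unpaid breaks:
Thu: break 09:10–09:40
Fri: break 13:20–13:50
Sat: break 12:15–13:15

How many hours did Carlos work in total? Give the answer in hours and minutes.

Thu: 07:28–16:04 = 8 h 36 min; less 30 min break → 8 h 6 min
Fri: 11:21–17:51 = 6 h 30 min; less 30 min break → 6 h 0 min
Sat: 09:11–15:08 = 5 h 57 min; less 60 min break → 4 h 57 min
Total: 8 h 6 min + 6 h 0 min + 4 h 57 min = 19 h 3 min.

19 h 3 min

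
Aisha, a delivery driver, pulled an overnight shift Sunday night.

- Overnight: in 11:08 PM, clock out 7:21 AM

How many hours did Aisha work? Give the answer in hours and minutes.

Overnight: 11:08 PM → midnight = 0 h 52 min; midnight → 7:21 AM = 7 h 21 min; span 8 h 13 min

8 h 13 min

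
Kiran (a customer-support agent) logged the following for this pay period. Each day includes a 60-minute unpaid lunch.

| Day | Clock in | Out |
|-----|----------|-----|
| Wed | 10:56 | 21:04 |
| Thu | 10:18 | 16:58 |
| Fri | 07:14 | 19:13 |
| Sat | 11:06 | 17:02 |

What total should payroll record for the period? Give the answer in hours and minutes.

30 h 43 min

Wed: 10:56–21:04 = 10 h 8 min; less 60 min break → 9 h 8 min
Thu: 10:18–16:58 = 6 h 40 min; less 60 min break → 5 h 40 min
Fri: 07:14–19:13 = 11 h 59 min; less 60 min break → 10 h 59 min
Sat: 11:06–17:02 = 5 h 56 min; less 60 min break → 4 h 56 min
Total: 9 h 8 min + 5 h 40 min + 10 h 59 min + 4 h 56 min = 30 h 43 min.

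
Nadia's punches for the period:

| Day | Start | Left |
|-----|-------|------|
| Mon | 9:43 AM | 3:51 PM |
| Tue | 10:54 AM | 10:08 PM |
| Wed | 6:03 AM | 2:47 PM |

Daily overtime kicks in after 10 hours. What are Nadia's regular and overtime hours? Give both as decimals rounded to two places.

Regular 24.87 hours, overtime 1.23 hours

Mon: 9:43 AM–3:51 PM = 6 h 8 min
Tue: 10:54 AM–10:08 PM = 11 h 14 min
Wed: 6:03 AM–2:47 PM = 8 h 44 min
Mon reg 6 h 8 min / OT 0 h 0 min; Tue reg 10 h 0 min / OT 1 h 14 min; Wed reg 8 h 44 min / OT 0 h 0 min.
Totals: regular 24 h 52 min, overtime 1 h 14 min.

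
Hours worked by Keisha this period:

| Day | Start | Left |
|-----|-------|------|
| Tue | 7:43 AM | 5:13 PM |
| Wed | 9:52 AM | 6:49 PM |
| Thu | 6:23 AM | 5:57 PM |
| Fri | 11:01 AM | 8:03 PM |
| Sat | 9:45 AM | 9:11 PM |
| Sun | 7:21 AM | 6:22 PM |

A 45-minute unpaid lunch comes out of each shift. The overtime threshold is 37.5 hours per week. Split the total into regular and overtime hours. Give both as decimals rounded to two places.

Tue: 7:43 AM–5:13 PM = 9 h 30 min; less 45 min break → 8 h 45 min
Wed: 9:52 AM–6:49 PM = 8 h 57 min; less 45 min break → 8 h 12 min
Thu: 6:23 AM–5:57 PM = 11 h 34 min; less 45 min break → 10 h 49 min
Fri: 11:01 AM–8:03 PM = 9 h 2 min; less 45 min break → 8 h 17 min
Sat: 9:45 AM–9:11 PM = 11 h 26 min; less 45 min break → 10 h 41 min
Sun: 7:21 AM–6:22 PM = 11 h 1 min; less 45 min break → 10 h 16 min
Total worked: 57 h 0 min = 57.00 h.
Threshold 37.5 h → overtime 19 h 30 min, regular 37 h 30 min.

Regular 37.50 hours, overtime 19.50 hours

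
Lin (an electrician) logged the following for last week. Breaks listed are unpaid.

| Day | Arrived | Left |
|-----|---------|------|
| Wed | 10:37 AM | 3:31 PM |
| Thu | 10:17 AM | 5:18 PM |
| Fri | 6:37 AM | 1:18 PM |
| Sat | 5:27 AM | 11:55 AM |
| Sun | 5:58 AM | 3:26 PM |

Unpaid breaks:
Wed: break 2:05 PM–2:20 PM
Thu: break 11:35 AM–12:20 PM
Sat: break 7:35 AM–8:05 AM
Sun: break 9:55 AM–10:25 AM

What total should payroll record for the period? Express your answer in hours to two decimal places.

32.53 hours

Wed: 10:37 AM–3:31 PM = 4 h 54 min; less 15 min break → 4 h 39 min
Thu: 10:17 AM–5:18 PM = 7 h 1 min; less 45 min break → 6 h 16 min
Fri: 6:37 AM–1:18 PM = 6 h 41 min
Sat: 5:27 AM–11:55 AM = 6 h 28 min; less 30 min break → 5 h 58 min
Sun: 5:58 AM–3:26 PM = 9 h 28 min; less 30 min break → 8 h 58 min
Total: 4 h 39 min + 6 h 16 min + 6 h 41 min + 5 h 58 min + 8 h 58 min = 32 h 32 min.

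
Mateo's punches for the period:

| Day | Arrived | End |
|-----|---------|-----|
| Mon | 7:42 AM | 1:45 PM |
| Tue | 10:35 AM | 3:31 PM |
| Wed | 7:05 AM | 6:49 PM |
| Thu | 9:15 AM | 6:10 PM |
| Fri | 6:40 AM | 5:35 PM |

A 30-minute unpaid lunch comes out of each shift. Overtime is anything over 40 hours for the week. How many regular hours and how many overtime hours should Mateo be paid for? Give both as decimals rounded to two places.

Mon: 7:42 AM–1:45 PM = 6 h 3 min; less 30 min break → 5 h 33 min
Tue: 10:35 AM–3:31 PM = 4 h 56 min; less 30 min break → 4 h 26 min
Wed: 7:05 AM–6:49 PM = 11 h 44 min; less 30 min break → 11 h 14 min
Thu: 9:15 AM–6:10 PM = 8 h 55 min; less 30 min break → 8 h 25 min
Fri: 6:40 AM–5:35 PM = 10 h 55 min; less 30 min break → 10 h 25 min
Total worked: 40 h 3 min = 40.05 h.
Threshold 40 h → overtime 0 h 3 min, regular 40 h 0 min.

Regular 40.00 hours, overtime 0.05 hours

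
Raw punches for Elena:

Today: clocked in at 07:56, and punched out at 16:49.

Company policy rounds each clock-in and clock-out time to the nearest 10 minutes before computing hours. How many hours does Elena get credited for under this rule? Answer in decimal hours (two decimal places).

8.83 hours

Today: in 07:56→08:00, out 16:49→16:50; 8 h 50 min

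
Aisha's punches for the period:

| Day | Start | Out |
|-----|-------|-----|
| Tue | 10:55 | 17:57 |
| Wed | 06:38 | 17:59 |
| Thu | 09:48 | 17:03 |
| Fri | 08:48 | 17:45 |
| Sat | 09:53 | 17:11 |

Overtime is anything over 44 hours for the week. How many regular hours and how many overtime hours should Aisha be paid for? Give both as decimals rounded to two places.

Tue: 10:55–17:57 = 7 h 2 min
Wed: 06:38–17:59 = 11 h 21 min
Thu: 09:48–17:03 = 7 h 15 min
Fri: 08:48–17:45 = 8 h 57 min
Sat: 09:53–17:11 = 7 h 18 min
Total worked: 41 h 53 min = 41.88 h.
Threshold 44 h → overtime 0 h 0 min, regular 41 h 53 min.

Regular 41.88 hours, overtime 0.00 hours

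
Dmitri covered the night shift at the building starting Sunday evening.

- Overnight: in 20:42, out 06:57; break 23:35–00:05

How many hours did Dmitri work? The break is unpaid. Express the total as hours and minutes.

Overnight: 20:42 → midnight = 3 h 18 min; midnight → 06:57 = 6 h 57 min; span 10 h 15 min; less 30 min break → 9 h 45 min

9 h 45 min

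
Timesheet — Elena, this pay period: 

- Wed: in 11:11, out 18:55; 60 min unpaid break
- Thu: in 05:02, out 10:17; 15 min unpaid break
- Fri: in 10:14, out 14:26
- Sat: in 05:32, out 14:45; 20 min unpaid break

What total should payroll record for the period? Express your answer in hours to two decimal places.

24.82 hours

Wed: 11:11–18:55 = 7 h 44 min; less 60 min break → 6 h 44 min
Thu: 05:02–10:17 = 5 h 15 min; less 15 min break → 5 h 0 min
Fri: 10:14–14:26 = 4 h 12 min
Sat: 05:32–14:45 = 9 h 13 min; less 20 min break → 8 h 53 min
Total: 6 h 44 min + 5 h 0 min + 4 h 12 min + 8 h 53 min = 24 h 49 min.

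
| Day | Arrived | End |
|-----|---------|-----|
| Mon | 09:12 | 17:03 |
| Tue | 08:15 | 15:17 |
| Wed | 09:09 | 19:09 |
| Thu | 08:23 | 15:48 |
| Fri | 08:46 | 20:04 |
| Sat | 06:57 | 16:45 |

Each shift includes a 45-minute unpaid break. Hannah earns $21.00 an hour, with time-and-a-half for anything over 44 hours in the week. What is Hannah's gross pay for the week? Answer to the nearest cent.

$1078.35

Mon: 09:12–17:03 = 7 h 51 min; less 45 min break → 7 h 6 min
Tue: 08:15–15:17 = 7 h 2 min; less 45 min break → 6 h 17 min
Wed: 09:09–19:09 = 10 h 0 min; less 45 min break → 9 h 15 min
Thu: 08:23–15:48 = 7 h 25 min; less 45 min break → 6 h 40 min
Fri: 08:46–20:04 = 11 h 18 min; less 45 min break → 10 h 33 min
Sat: 06:57–16:45 = 9 h 48 min; less 45 min break → 9 h 3 min
Total worked: 48 h 54 min = 2934 min.
Regular 44 h 0 min = 2640 min at $21.00/h; overtime 4 h 54 min = 294 min at $31.50/h.
Pay = (2640 × $21.00 + 294 × $31.50) ÷ 60 = $1078.35.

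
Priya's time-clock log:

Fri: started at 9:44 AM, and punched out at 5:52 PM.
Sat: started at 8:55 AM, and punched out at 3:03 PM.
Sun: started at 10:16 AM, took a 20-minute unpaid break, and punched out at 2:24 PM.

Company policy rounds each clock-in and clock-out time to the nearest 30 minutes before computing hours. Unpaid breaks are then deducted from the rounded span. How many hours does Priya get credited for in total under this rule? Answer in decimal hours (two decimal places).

18.17 hours

Fri: in 9:44 AM→9:30 AM, out 5:52 PM→6:00 PM; 8 h 30 min
Sat: in 8:55 AM→9:00 AM, out 3:03 PM→3:00 PM; 6 h 0 min
Sun: in 10:16 AM→10:30 AM, out 2:24 PM→2:30 PM; 4 h 0 min − 20 min = 3 h 40 min
Total credited: 18 h 10 min.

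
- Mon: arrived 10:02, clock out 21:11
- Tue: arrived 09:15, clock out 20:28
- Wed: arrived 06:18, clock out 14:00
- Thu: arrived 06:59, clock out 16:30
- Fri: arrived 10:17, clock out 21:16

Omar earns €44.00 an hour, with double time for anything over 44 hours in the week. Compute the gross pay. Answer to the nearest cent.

Mon: 10:02–21:11 = 11 h 9 min
Tue: 09:15–20:28 = 11 h 13 min
Wed: 06:18–14:00 = 7 h 42 min
Thu: 06:59–16:30 = 9 h 31 min
Fri: 10:17–21:16 = 10 h 59 min
Total worked: 50 h 34 min = 3034 min.
Regular 44 h 0 min = 2640 min at €44.00/h; overtime 6 h 34 min = 394 min at €88.00/h.
Pay = (2640 × €44.00 + 394 × €88.00) ÷ 60 = €2513.87.

€2513.87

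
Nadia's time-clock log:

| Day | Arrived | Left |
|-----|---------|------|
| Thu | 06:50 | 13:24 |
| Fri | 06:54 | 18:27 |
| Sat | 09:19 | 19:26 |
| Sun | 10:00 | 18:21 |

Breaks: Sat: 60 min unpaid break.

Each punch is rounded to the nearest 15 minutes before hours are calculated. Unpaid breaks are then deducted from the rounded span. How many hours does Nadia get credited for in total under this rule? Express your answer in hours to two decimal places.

Thu: in 06:50→06:45, out 13:24→13:30; 6 h 45 min
Fri: in 06:54→07:00, out 18:27→18:30; 11 h 30 min
Sat: in 09:19→09:15, out 19:26→19:30; 10 h 15 min − 60 min = 9 h 15 min
Sun: in 10:00→10:00, out 18:21→18:15; 8 h 15 min
Total credited: 35 h 45 min.

35.75 hours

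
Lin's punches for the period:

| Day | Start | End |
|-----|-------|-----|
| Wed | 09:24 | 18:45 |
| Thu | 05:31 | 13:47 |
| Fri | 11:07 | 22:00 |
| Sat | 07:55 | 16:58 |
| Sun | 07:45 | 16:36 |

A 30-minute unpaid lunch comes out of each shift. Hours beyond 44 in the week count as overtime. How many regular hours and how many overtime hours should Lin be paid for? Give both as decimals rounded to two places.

Wed: 09:24–18:45 = 9 h 21 min; less 30 min break → 8 h 51 min
Thu: 05:31–13:47 = 8 h 16 min; less 30 min break → 7 h 46 min
Fri: 11:07–22:00 = 10 h 53 min; less 30 min break → 10 h 23 min
Sat: 07:55–16:58 = 9 h 3 min; less 30 min break → 8 h 33 min
Sun: 07:45–16:36 = 8 h 51 min; less 30 min break → 8 h 21 min
Total worked: 43 h 54 min = 43.90 h.
Threshold 44 h → overtime 0 h 0 min, regular 43 h 54 min.

Regular 43.90 hours, overtime 0.00 hours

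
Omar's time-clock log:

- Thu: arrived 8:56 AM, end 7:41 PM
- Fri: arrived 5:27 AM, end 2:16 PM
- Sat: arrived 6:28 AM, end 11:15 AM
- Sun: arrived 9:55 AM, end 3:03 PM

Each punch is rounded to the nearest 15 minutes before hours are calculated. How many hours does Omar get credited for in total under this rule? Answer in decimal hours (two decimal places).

Thu: in 8:56 AM→9:00 AM, out 7:41 PM→7:45 PM; 10 h 45 min
Fri: in 5:27 AM→5:30 AM, out 2:16 PM→2:15 PM; 8 h 45 min
Sat: in 6:28 AM→6:30 AM, out 11:15 AM→11:15 AM; 4 h 45 min
Sun: in 9:55 AM→10:00 AM, out 3:03 PM→3:00 PM; 5 h 0 min
Total credited: 29 h 15 min.

29.25 hours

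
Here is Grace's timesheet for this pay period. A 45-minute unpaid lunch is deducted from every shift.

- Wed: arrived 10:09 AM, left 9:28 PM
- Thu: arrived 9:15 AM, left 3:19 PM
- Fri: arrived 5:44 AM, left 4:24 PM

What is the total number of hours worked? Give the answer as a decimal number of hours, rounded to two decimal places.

25.80 hours

Wed: 10:09 AM–9:28 PM = 11 h 19 min; less 45 min break → 10 h 34 min
Thu: 9:15 AM–3:19 PM = 6 h 4 min; less 45 min break → 5 h 19 min
Fri: 5:44 AM–4:24 PM = 10 h 40 min; less 45 min break → 9 h 55 min
Total: 10 h 34 min + 5 h 19 min + 9 h 55 min = 25 h 48 min.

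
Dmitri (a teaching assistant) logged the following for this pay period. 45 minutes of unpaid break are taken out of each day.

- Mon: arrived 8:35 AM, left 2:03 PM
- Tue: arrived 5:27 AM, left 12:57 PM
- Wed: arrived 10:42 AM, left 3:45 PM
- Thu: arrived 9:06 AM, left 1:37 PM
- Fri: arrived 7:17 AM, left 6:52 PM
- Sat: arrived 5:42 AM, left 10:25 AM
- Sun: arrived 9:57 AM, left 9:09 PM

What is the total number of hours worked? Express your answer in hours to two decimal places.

Mon: 8:35 AM–2:03 PM = 5 h 28 min; less 45 min break → 4 h 43 min
Tue: 5:27 AM–12:57 PM = 7 h 30 min; less 45 min break → 6 h 45 min
Wed: 10:42 AM–3:45 PM = 5 h 3 min; less 45 min break → 4 h 18 min
Thu: 9:06 AM–1:37 PM = 4 h 31 min; less 45 min break → 3 h 46 min
Fri: 7:17 AM–6:52 PM = 11 h 35 min; less 45 min break → 10 h 50 min
Sat: 5:42 AM–10:25 AM = 4 h 43 min; less 45 min break → 3 h 58 min
Sun: 9:57 AM–9:09 PM = 11 h 12 min; less 45 min break → 10 h 27 min
Total: 4 h 43 min + 6 h 45 min + 4 h 18 min + 3 h 46 min + 10 h 50 min + 3 h 58 min + 10 h 27 min = 44 h 47 min.

44.78 hours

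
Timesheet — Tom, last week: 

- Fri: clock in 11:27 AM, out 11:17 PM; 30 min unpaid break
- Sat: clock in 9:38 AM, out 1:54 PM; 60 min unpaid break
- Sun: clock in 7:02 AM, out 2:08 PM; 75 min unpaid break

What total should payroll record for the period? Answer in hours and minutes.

20 h 27 min

Fri: 11:27 AM–11:17 PM = 11 h 50 min; less 30 min break → 11 h 20 min
Sat: 9:38 AM–1:54 PM = 4 h 16 min; less 60 min break → 3 h 16 min
Sun: 7:02 AM–2:08 PM = 7 h 6 min; less 75 min break → 5 h 51 min
Total: 11 h 20 min + 3 h 16 min + 5 h 51 min = 20 h 27 min.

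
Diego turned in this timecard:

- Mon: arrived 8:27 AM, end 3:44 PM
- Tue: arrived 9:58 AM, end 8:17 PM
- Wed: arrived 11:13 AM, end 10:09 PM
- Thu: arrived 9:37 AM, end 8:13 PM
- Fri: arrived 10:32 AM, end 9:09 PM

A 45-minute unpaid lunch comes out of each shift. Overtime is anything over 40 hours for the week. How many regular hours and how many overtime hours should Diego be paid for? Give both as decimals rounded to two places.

Regular 40.00 hours, overtime 6.00 hours

Mon: 8:27 AM–3:44 PM = 7 h 17 min; less 45 min break → 6 h 32 min
Tue: 9:58 AM–8:17 PM = 10 h 19 min; less 45 min break → 9 h 34 min
Wed: 11:13 AM–10:09 PM = 10 h 56 min; less 45 min break → 10 h 11 min
Thu: 9:37 AM–8:13 PM = 10 h 36 min; less 45 min break → 9 h 51 min
Fri: 10:32 AM–9:09 PM = 10 h 37 min; less 45 min break → 9 h 52 min
Total worked: 46 h 0 min = 46.00 h.
Threshold 40 h → overtime 6 h 0 min, regular 40 h 0 min.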